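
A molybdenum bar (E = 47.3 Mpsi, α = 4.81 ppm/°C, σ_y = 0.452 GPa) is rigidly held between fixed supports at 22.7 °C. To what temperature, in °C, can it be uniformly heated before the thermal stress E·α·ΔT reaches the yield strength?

E = 47.3 Mpsi = 326.1 GPa.
σ_y = 0.452 GPa = 452.0 MPa.
E·α·ΔT = 452.0 MPa ⇒ ΔT = 452.0 / (326.1×10³ × 4.81×10⁻⁶) = 288.1 K.
T = 22.7 + 288.1 = 310.8 °C.

311 °C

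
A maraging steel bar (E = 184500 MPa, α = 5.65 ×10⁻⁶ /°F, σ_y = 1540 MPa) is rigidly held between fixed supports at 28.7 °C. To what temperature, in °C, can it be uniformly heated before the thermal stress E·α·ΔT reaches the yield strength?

E = 184500 MPa = 184.5 GPa.
α = 5.65×10⁻⁶/°F × 9/5 = 10.2×10⁻⁶/K.
E·α·ΔT = 1540 MPa ⇒ ΔT = 1540 / (184.5×10³ × 10.2×10⁻⁶) = 820.7 K.
T = 28.7 + 820.7 = 849.4 °C.

849 °C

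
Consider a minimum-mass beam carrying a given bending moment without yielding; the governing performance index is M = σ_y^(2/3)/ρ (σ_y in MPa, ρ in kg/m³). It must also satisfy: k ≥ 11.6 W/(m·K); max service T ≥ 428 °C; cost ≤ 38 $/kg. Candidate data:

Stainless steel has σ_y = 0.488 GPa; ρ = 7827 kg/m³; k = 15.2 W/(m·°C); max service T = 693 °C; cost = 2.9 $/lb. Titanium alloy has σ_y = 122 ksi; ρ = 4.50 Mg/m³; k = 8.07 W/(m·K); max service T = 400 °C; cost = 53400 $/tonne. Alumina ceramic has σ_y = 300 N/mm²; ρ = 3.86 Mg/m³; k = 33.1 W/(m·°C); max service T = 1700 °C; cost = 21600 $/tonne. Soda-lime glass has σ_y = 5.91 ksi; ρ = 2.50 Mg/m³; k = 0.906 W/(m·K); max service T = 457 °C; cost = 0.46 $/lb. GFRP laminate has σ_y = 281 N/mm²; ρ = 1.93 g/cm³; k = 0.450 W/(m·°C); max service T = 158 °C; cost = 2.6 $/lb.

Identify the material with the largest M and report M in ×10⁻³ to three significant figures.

alumina ceramic, M = 11.6×10⁻³

Screen on constraints: k ≥ 11.6 W/(m·K); max service T ≥ 428 °C; cost ≤ 38 $/kg. Survivors: stainless steel, alumina ceramic.
Putting every candidate on a common basis:
  stainless steel: σ_y = 488.0 MPa, ρ = 7827 kg/m³
  alumina ceramic: σ_y = 300.0 MPa, ρ = 3860 kg/m³
  alumina ceramic: M = 11.6×10⁻³
  stainless steel: M = 7.92×10⁻³
The maximum is for alumina ceramic.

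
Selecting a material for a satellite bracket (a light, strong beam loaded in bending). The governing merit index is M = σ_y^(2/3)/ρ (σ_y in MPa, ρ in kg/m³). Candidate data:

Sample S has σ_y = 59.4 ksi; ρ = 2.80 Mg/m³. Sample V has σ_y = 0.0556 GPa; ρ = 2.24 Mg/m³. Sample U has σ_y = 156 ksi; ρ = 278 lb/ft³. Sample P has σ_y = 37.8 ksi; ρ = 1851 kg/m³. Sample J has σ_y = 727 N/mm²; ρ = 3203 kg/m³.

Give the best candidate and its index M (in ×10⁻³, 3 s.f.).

Putting every candidate on a common basis:
  sample S: σ_y = 409.5 MPa, ρ = 2800 kg/m³
  sample V: σ_y = 55.60 MPa, ρ = 2240 kg/m³
  sample U: σ_y = 1076 MPa, ρ = 4453 kg/m³
  sample P: σ_y = 260.6 MPa, ρ = 1851 kg/m³
  sample J: σ_y = 727.0 MPa, ρ = 3203 kg/m³
  sample J: M = 25.2×10⁻³
  sample U: M = 23.6×10⁻³
  sample P: M = 22.0×10⁻³
  sample S: M = 19.7×10⁻³
  sample V: M = 6.50×10⁻³
The maximum is for sample J.

sample J, M = 25.2×10⁻³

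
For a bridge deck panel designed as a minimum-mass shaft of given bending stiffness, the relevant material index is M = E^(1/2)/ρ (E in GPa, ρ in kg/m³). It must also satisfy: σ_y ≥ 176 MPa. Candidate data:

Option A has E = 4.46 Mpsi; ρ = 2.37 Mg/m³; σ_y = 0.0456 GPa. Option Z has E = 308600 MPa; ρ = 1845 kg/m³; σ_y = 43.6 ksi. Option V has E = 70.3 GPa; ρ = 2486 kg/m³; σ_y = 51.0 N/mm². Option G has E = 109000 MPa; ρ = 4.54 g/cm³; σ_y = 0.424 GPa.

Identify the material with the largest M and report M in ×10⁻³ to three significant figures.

Screen on constraints: σ_y ≥ 176 MPa. Survivors: option Z, option G.
In SI units:
  option Z: E = 308.6 GPa, ρ = 1845 kg/m³
  option G: E = 109.0 GPa, ρ = 4540 kg/m³
  option Z: M = 9.52×10⁻³
  option G: M = 2.30×10⁻³
Option Z ranks first.

option Z, M = 9.52×10⁻³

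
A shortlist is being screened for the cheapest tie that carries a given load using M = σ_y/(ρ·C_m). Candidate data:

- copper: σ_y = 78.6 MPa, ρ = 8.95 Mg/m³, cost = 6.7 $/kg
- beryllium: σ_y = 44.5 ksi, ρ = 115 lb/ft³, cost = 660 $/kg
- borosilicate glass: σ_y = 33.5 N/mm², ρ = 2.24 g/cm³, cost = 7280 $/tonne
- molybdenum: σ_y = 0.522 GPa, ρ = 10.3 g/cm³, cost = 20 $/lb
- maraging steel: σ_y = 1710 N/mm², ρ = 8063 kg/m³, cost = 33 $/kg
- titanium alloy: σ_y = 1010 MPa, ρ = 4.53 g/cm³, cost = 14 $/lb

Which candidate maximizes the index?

titanium alloy

After converting to SI:
  copper: σ_y = 78.60 MPa, ρ = 8950 kg/m³, cost = 6.700 $/kg
  beryllium: σ_y = 306.8 MPa, ρ = 1842 kg/m³, cost = 660.0 $/kg
  borosilicate glass: σ_y = 33.50 MPa, ρ = 2240 kg/m³, cost = 7.280 $/kg
  molybdenum: σ_y = 522.0 MPa, ρ = 10300 kg/m³, cost = 44.09 $/kg
  maraging steel: σ_y = 1710 MPa, ρ = 8063 kg/m³, cost = 33.00 $/kg
  titanium alloy: σ_y = 1010 MPa, ρ = 4530 kg/m³, cost = 30.86 $/kg
  titanium alloy: M = 7.22 kN·m per $
  maraging steel: M = 6.43 kN·m per $
  borosilicate glass: M = 2.05 kN·m per $
  copper: M = 1.31 kN·m per $
  molybdenum: M = 1.15 kN·m per $
  beryllium: M = 0.252 kN·m per $
Titanium alloy ranks first.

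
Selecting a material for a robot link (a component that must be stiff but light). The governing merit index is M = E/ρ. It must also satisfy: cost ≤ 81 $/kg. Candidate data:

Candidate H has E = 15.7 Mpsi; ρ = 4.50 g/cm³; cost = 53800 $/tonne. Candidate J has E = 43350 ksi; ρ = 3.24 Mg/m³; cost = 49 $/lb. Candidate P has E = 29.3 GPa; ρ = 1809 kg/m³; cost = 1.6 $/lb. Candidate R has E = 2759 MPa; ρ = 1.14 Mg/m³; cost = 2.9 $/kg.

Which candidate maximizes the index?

candidate H

Screen on constraints: cost ≤ 81 $/kg. Survivors: candidate H, candidate P, candidate R.
Normalizing units and computing the index:
  candidate H: E = 108.2 GPa, ρ = 4500 kg/m³
  candidate P: E = 29.30 GPa, ρ = 1809 kg/m³
  candidate R: E = 2.759 GPa, ρ = 1140 kg/m³
  candidate H: M = 24.1 MN·m/kg
  candidate P: M = 16.2 MN·m/kg
  candidate R: M = 2.42 MN·m/kg
Candidate H ranks first.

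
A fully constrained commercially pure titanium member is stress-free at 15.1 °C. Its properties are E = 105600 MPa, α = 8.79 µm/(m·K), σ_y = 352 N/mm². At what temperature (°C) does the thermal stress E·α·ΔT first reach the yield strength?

E = 105600 MPa = 105.6 GPa.
σ_y = 352 N/mm² = 352.0 MPa.
E·α·ΔT = 352.0 MPa ⇒ ΔT = 352.0 / (105.6×10³ × 8.79×10⁻⁶) = 379.2 K.
T = 15.1 + 379.2 = 394.3 °C.

394 °C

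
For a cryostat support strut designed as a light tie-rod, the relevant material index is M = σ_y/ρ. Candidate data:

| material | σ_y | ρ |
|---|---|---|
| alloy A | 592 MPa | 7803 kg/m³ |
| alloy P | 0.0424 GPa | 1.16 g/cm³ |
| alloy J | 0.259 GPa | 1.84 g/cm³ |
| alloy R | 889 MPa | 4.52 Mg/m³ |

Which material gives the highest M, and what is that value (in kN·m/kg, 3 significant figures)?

In SI units:
  alloy A: σ_y = 592.0 MPa, ρ = 7803 kg/m³
  alloy P: σ_y = 42.40 MPa, ρ = 1160 kg/m³
  alloy J: σ_y = 259.0 MPa, ρ = 1840 kg/m³
  alloy R: σ_y = 889.0 MPa, ρ = 4520 kg/m³
  alloy R: M = 197 kN·m/kg
  alloy J: M = 141 kN·m/kg
  alloy A: M = 75.9 kN·m/kg
  alloy P: M = 36.6 kN·m/kg
The maximum is for alloy R.

alloy R, M = 197 kN·m/kg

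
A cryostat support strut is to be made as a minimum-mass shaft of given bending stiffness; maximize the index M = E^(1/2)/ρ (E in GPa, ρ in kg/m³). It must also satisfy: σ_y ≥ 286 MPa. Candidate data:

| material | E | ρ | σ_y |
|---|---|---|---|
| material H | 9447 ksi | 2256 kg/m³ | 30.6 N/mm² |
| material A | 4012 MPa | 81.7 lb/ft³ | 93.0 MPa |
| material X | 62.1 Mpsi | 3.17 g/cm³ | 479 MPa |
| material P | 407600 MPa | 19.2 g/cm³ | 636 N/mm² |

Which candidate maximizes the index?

material X

Screen on constraints: σ_y ≥ 286 MPa. Survivors: material X, material P.
In SI units:
  material X: E = 428.2 GPa, ρ = 3170 kg/m³
  material P: E = 407.6 GPa, ρ = 19200 kg/m³
  material X: M = 6.53×10⁻³
  material P: M = 1.05×10⁻³
Material X ranks first.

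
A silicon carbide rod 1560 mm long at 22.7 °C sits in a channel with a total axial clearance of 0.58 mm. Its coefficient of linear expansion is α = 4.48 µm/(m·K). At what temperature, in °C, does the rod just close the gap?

α·L₀·ΔT = 0.58 mm ⇒ ΔT = 0.58 / (4.48×10⁻⁶ × 1560.0) = 82.99 K.
T = 22.7 + 82.99 = 105.7 °C.

106 °C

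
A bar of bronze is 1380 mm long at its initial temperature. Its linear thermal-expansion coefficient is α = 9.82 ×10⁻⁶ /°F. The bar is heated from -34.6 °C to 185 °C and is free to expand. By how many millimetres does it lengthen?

Convert α: 9.82×10⁻⁶/°F × (9/5) = 17.7×10⁻⁶/K.
ΔT = 185 − (-34.6) = 219.6 K.
ΔL = α·L₀·ΔT = 17.7×10⁻⁶ × 1380 mm × 219.6 K = 5.36 mm.

5.36 mm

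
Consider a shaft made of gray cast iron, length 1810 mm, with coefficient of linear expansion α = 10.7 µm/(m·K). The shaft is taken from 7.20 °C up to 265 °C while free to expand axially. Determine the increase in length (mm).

4.99 mm

ΔT = 265 − 7.20 = 257.8 K.
ΔL = α·L₀·ΔT = 10.7×10⁻⁶ × 1810 mm × 257.8 K = 4.99 mm.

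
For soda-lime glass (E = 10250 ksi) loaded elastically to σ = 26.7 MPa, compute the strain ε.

3.78×10⁻⁴

E = 10250 ksi = 70.67 GPa = 70670 MPa.
ε = σ/E = 26.7 / 70670 = 3.78×10⁻⁴.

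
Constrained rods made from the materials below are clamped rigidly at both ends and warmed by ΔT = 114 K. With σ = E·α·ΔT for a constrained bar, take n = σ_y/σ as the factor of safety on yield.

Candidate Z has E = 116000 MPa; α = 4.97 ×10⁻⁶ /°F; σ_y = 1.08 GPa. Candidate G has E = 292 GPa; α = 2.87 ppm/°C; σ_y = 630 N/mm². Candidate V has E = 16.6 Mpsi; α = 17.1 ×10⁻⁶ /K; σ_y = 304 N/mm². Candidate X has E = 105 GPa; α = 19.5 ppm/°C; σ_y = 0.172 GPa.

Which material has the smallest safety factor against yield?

With everything in SI (GPa, ×10⁻⁶/K, MPa):
  candidate Z: E = 116.0, α = 8.95, σ_y = 1080 → σ = 118 MPa, n = 9.13
  candidate G: E = 292.0, α = 2.87, σ_y = 630.0 → σ = 95.5 MPa, n = 6.59
  candidate V: E = 114.5, α = 17.1, σ_y = 304.0 → σ = 223 MPa, n = 1.36
  candidate X: E = 105.0, α = 19.5, σ_y = 172.0 → σ = 233 MPa, n = 0.737
The minimum is candidate X at n = 0.737.

candidate X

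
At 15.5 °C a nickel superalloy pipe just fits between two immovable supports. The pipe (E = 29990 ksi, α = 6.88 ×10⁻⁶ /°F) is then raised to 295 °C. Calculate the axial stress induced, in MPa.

E = 29990 ksi = 206.8 GPa.
α = 6.88×10⁻⁶/°F × 9/5 = 12.4×10⁻⁶/K.
ΔT = 279.5 K. Constrained thermal stress σ = E·α·ΔT = 206.8×10³ MPa × 12.4×10⁻⁶ × 279.5 = 716 MPa (compressive).

716 MPa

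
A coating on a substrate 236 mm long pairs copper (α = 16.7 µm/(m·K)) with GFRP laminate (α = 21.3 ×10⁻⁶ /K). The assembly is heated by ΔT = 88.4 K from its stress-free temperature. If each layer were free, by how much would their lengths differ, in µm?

Δα = |16.7 − 21.3|×10⁻⁶/K = 4.60×10⁻⁶/K.
ΔL_mismatch = Δα·L·ΔT = 4.60×10⁻⁶ × 236.0 mm × 88.4 K = 96.0 µm.

96.0 µm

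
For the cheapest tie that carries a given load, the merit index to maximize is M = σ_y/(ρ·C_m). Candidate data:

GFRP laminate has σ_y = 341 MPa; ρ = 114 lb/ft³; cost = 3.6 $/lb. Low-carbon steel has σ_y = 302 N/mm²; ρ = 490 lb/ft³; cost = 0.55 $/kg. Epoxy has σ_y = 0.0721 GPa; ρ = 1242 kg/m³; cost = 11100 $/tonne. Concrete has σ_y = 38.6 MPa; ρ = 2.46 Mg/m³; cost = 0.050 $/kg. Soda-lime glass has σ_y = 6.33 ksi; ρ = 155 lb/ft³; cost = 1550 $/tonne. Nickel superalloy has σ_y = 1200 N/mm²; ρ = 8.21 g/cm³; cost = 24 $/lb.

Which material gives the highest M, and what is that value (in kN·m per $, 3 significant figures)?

concrete, M = 314 kN·m per $

Putting every candidate on a common basis:
  GFRP laminate: σ_y = 341.0 MPa, ρ = 1826 kg/m³, cost = 7.937 $/kg
  low-carbon steel: σ_y = 302.0 MPa, ρ = 7849 kg/m³, cost = 0.5500 $/kg
  epoxy: σ_y = 72.10 MPa, ρ = 1242 kg/m³, cost = 11.10 $/kg
  concrete: σ_y = 38.60 MPa, ρ = 2460 kg/m³, cost = 0.05000 $/kg
  soda-lime glass: σ_y = 43.64 MPa, ρ = 2483 kg/m³, cost = 1.550 $/kg
  nickel superalloy: σ_y = 1200 MPa, ρ = 8210 kg/m³, cost = 52.91 $/kg
  concrete: M = 314 kN·m per $
  low-carbon steel: M = 70.0 kN·m per $
  GFRP laminate: M = 23.5 kN·m per $
  soda-lime glass: M = 11.3 kN·m per $
  epoxy: M = 5.23 kN·m per $
  nickel superalloy: M = 2.76 kN·m per $
Concrete has the largest M.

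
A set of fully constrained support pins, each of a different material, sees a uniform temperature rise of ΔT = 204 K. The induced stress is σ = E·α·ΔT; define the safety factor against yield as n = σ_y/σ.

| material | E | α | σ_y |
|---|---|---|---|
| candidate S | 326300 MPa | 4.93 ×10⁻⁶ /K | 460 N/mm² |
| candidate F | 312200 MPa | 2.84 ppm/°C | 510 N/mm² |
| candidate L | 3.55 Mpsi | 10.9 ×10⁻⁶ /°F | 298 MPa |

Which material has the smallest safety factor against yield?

Per material, after unit conversion:
  candidate S: E = 326.3, α = 4.93, σ_y = 460.0 → σ = 328 MPa, n = 1.40
  candidate F: E = 312.2, α = 2.84, σ_y = 510.0 → σ = 181 MPa, n = 2.82
  candidate L: E = 24.48, α = 19.6, σ_y = 298.0 → σ = 98.0 MPa, n = 3.04
Candidate S has the lowest safety factor, n = 1.40.

candidate S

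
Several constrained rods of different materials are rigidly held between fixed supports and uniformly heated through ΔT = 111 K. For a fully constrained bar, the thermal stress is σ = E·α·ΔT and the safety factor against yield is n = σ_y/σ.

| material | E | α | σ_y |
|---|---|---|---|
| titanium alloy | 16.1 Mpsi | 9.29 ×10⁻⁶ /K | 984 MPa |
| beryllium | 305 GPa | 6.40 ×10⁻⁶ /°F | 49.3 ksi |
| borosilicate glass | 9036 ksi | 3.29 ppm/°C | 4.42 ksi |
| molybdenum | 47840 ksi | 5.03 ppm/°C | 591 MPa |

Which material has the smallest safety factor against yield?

Converting E to GPa, α to ×10⁻⁶/K, σ_y to MPa, then σ and n for each:
  titanium alloy: E = 111.0, α = 9.29, σ_y = 984.0 → σ = 114 MPa, n = 8.60
  beryllium: E = 305.0, α = 11.5, σ_y = 339.9 → σ = 390 MPa, n = 0.872
  borosilicate glass: E = 62.30, α = 3.29, σ_y = 30.47 → σ = 22.8 MPa, n = 1.34
  molybdenum: E = 329.8, α = 5.03, σ_y = 591.0 → σ = 184 MPa, n = 3.21
Beryllium has the lowest safety factor, n = 0.872.

beryllium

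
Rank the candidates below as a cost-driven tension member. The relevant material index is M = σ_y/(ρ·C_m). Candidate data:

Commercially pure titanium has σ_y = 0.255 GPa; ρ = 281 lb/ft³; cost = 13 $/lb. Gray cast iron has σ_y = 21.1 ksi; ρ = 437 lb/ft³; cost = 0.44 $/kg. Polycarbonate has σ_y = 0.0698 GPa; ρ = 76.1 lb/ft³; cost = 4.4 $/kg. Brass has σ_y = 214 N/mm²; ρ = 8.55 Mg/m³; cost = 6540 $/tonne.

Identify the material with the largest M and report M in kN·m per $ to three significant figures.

gray cast iron, M = 47.2 kN·m per $

Convert each candidate to consistent units, then evaluate M:
  commercially pure titanium: σ_y = 255.0 MPa, ρ = 4501 kg/m³, cost = 28.66 $/kg
  gray cast iron: σ_y = 145.5 MPa, ρ = 7000 kg/m³, cost = 0.4400 $/kg
  polycarbonate: σ_y = 69.80 MPa, ρ = 1219 kg/m³, cost = 4.400 $/kg
  brass: σ_y = 214.0 MPa, ρ = 8550 kg/m³, cost = 6.540 $/kg
  gray cast iron: M = 47.2 kN·m per $
  polycarbonate: M = 13.0 kN·m per $
  brass: M = 3.83 kN·m per $
  commercially pure titanium: M = 1.98 kN·m per $
Gray cast iron ranks first.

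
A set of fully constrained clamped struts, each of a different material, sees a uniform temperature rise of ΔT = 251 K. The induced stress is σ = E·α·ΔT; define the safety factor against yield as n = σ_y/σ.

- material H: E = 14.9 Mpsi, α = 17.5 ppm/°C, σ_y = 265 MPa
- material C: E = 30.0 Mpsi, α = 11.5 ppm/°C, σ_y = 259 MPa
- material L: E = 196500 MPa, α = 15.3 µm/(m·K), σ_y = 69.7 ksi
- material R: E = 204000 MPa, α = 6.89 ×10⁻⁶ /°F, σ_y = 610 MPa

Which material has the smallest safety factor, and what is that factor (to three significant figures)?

material C, n = 0.434

Converting E to GPa, α to ×10⁻⁶/K, σ_y to MPa, then σ and n for each:
  material H: E = 102.7, α = 17.5, σ_y = 265.0 → σ = 451 MPa, n = 0.587
  material C: E = 206.8, α = 11.5, σ_y = 259.0 → σ = 597 MPa, n = 0.434
  material L: E = 196.5, α = 15.3, σ_y = 480.6 → σ = 755 MPa, n = 0.637
  material R: E = 204.0, α = 12.4, σ_y = 610.0 → σ = 635 MPa, n = 0.961
Smallest n: material C with n = 0.434.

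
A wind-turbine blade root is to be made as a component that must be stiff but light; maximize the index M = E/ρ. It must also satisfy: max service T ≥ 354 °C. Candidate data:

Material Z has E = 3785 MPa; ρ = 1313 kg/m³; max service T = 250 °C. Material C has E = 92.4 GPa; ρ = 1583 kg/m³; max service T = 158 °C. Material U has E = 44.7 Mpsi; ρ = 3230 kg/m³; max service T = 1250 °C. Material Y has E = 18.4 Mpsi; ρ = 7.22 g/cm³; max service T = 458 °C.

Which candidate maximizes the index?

Screen on constraints: max service T ≥ 354 °C. Survivors: material U, material Y.
After converting to SI:
  material U: E = 308.2 GPa, ρ = 3230 kg/m³
  material Y: E = 126.9 GPa, ρ = 7220 kg/m³
  material U: M = 95.4 MN·m/kg
  material Y: M = 17.6 MN·m/kg
The maximum is for material U.

material U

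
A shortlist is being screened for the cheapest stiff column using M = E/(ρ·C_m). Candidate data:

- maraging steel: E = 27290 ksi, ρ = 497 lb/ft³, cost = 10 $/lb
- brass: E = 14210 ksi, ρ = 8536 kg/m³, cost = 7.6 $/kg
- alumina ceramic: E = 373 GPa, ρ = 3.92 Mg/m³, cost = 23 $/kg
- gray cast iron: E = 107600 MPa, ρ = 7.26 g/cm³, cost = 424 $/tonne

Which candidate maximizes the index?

gray cast iron

In SI units:
  maraging steel: E = 188.2 GPa, ρ = 7961 kg/m³, cost = 22.05 $/kg
  brass: E = 97.97 GPa, ρ = 8536 kg/m³, cost = 7.600 $/kg
  alumina ceramic: E = 373.0 GPa, ρ = 3920 kg/m³, cost = 23.00 $/kg
  gray cast iron: E = 107.6 GPa, ρ = 7260 kg/m³, cost = 0.4240 $/kg
  gray cast iron: M = 35.0 MN·m per $
  alumina ceramic: M = 4.14 MN·m per $
  brass: M = 1.51 MN·m per $
  maraging steel: M = 1.07 MN·m per $
Highest index: gray cast iron.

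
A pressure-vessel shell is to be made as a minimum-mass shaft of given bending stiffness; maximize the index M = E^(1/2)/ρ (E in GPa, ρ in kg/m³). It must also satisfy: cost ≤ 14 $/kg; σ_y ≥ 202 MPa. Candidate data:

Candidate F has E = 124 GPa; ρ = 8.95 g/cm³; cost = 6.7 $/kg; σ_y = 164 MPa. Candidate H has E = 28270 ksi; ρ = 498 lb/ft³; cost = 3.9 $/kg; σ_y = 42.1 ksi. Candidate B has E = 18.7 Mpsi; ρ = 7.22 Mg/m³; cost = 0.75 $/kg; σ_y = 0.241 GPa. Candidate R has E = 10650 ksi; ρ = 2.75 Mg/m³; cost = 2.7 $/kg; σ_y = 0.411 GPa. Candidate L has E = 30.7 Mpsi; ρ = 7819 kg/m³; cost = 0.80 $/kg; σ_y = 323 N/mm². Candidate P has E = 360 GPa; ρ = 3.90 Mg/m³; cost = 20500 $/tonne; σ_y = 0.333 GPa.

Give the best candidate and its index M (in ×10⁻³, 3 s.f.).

candidate R, M = 3.12×10⁻³

Screen on constraints: cost ≤ 14 $/kg; σ_y ≥ 202 MPa. Survivors: candidate H, candidate B, candidate R, candidate L.
Putting every candidate on a common basis:
  candidate H: E = 194.9 GPa, ρ = 7977 kg/m³
  candidate B: E = 128.9 GPa, ρ = 7220 kg/m³
  candidate R: E = 73.43 GPa, ρ = 2750 kg/m³
  candidate L: E = 211.7 GPa, ρ = 7819 kg/m³
  candidate R: M = 3.12×10⁻³
  candidate L: M = 1.86×10⁻³
  candidate H: M = 1.75×10⁻³
  candidate B: M = 1.57×10⁻³
The maximum is for candidate R.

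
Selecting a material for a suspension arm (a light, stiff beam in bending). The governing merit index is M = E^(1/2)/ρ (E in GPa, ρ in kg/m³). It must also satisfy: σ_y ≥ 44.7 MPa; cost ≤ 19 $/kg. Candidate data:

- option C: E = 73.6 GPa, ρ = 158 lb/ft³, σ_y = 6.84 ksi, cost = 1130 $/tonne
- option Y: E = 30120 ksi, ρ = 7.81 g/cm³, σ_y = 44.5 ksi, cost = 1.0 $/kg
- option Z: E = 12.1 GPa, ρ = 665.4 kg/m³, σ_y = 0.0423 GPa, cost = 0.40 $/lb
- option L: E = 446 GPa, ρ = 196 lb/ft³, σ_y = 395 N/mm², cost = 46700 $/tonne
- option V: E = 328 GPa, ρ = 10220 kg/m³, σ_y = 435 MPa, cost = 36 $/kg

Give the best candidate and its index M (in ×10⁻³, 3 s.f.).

Screen on constraints: σ_y ≥ 44.7 MPa; cost ≤ 19 $/kg. Survivors: option C, option Y.
Putting every candidate on a common basis:
  option C: E = 73.60 GPa, ρ = 2531 kg/m³
  option Y: E = 207.7 GPa, ρ = 7810 kg/m³
  option C: M = 3.39×10⁻³
  option Y: M = 1.85×10⁻³
Highest index: option C.

option C, M = 3.39×10⁻³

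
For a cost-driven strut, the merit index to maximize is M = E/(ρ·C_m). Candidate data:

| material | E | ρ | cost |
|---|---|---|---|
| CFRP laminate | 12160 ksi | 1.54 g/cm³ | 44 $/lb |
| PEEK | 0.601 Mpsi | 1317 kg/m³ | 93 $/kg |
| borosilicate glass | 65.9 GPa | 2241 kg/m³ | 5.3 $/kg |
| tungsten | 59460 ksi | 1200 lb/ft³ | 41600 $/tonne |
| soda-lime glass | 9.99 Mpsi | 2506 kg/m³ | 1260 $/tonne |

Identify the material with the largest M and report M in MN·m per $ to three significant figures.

In SI units:
  CFRP laminate: E = 83.84 GPa, ρ = 1540 kg/m³, cost = 97.00 $/kg
  PEEK: E = 4.144 GPa, ρ = 1317 kg/m³, cost = 93.00 $/kg
  borosilicate glass: E = 65.90 GPa, ρ = 2241 kg/m³, cost = 5.300 $/kg
  tungsten: E = 410.0 GPa, ρ = 19220 kg/m³, cost = 41.60 $/kg
  soda-lime glass: E = 68.88 GPa, ρ = 2506 kg/m³, cost = 1.260 $/kg
  soda-lime glass: M = 21.8 MN·m per $
  borosilicate glass: M = 5.55 MN·m per $
  CFRP laminate: M = 0.561 MN·m per $
  tungsten: M = 0.513 MN·m per $
  PEEK: M = 0.0338 MN·m per $
The maximum is for soda-lime glass.

soda-lime glass, M = 21.8 MN·m per $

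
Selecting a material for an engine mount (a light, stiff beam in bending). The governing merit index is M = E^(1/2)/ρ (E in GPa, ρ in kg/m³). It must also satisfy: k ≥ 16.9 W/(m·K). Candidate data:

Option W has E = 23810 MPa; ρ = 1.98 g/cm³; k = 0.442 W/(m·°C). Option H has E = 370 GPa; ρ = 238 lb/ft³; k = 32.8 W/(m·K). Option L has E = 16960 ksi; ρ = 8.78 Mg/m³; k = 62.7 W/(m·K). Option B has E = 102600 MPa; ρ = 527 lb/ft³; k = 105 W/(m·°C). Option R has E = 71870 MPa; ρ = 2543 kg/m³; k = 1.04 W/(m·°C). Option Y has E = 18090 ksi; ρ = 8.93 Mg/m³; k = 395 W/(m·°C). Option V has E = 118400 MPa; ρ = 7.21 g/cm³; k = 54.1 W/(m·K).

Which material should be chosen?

Screen on constraints: k ≥ 16.9 W/(m·K). Survivors: option H, option L, option B, option Y, option V.
Putting every candidate on a common basis:
  option H: E = 370.0 GPa, ρ = 3812 kg/m³
  option L: E = 116.9 GPa, ρ = 8780 kg/m³
  option B: E = 102.6 GPa, ρ = 8442 kg/m³
  option Y: E = 124.7 GPa, ρ = 8930 kg/m³
  option V: E = 118.4 GPa, ρ = 7210 kg/m³
  option H: M = 5.05×10⁻³
  option V: M = 1.51×10⁻³
  option Y: M = 1.25×10⁻³
  option L: M = 1.23×10⁻³
  option B: M = 1.20×10⁻³
Option H ranks first.

option H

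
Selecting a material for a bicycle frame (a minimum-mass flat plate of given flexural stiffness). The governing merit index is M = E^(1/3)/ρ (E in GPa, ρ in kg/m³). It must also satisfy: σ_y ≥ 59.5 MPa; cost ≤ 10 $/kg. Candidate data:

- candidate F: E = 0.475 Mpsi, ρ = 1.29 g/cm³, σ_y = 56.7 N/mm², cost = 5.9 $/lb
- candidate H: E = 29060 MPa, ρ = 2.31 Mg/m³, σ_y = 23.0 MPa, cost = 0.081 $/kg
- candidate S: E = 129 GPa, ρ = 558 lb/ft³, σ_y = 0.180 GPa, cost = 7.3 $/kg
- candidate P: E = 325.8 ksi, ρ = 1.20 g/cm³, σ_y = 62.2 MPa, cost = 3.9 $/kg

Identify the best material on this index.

candidate P

Screen on constraints: σ_y ≥ 59.5 MPa; cost ≤ 10 $/kg. Survivors: candidate S, candidate P.
Normalizing units and computing the index:
  candidate S: E = 129.0 GPa, ρ = 8938 kg/m³
  candidate P: E = 2.246 GPa, ρ = 1200 kg/m³
  candidate P: M = 1.09×10⁻³
  candidate S: M = 0.565×10⁻³
Highest index: candidate P.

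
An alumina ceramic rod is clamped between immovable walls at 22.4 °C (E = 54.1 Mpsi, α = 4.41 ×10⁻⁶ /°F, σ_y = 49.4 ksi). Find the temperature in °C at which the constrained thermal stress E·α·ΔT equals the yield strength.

E = 54.1 Mpsi = 373.0 GPa.
α = 4.41×10⁻⁶/°F × 9/5 = 7.94×10⁻⁶/K.
σ_y = 49.4 ksi = 340.6 MPa.
E·α·ΔT = 340.6 MPa ⇒ ΔT = 340.6 / (373.0×10³ × 7.94×10⁻⁶) = 115.0 K.
T = 22.4 + 115.0 = 137.4 °C.

137 °C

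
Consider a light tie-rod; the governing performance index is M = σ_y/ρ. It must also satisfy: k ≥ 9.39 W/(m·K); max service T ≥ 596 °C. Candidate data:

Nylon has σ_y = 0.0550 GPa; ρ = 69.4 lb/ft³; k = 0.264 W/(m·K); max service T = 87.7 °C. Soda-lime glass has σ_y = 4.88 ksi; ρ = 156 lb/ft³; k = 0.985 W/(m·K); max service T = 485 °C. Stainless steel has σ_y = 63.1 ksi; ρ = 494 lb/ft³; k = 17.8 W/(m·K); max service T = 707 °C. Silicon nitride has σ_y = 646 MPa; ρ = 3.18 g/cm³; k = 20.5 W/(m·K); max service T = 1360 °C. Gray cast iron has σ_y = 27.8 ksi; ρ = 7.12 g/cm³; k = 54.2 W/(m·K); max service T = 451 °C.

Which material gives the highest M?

silicon nitride

Screen on constraints: k ≥ 9.39 W/(m·K); max service T ≥ 596 °C. Survivors: stainless steel, silicon nitride.
Putting every candidate on a common basis:
  stainless steel: σ_y = 435.1 MPa, ρ = 7913 kg/m³
  silicon nitride: σ_y = 646.0 MPa, ρ = 3180 kg/m³
  silicon nitride: M = 203 kN·m/kg
  stainless steel: M = 55.0 kN·m/kg
The maximum is for silicon nitride.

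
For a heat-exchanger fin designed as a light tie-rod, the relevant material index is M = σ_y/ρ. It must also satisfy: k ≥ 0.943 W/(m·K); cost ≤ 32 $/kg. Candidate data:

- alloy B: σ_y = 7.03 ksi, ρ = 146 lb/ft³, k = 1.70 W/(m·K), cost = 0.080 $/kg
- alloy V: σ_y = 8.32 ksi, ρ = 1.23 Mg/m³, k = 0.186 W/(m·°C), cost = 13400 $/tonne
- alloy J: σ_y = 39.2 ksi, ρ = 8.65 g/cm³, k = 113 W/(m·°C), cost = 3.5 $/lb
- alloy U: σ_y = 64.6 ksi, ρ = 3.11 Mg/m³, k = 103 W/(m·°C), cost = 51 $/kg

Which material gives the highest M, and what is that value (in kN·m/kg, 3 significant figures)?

Screen on constraints: k ≥ 0.943 W/(m·K); cost ≤ 32 $/kg. Survivors: alloy B, alloy J.
Normalizing units and computing the index:
  alloy B: σ_y = 48.47 MPa, ρ = 2339 kg/m³
  alloy J: σ_y = 270.3 MPa, ρ = 8650 kg/m³
  alloy J: M = 31.2 kN·m/kg
  alloy B: M = 20.7 kN·m/kg
Alloy J has the largest M.

alloy J, M = 31.2 kN·m/kg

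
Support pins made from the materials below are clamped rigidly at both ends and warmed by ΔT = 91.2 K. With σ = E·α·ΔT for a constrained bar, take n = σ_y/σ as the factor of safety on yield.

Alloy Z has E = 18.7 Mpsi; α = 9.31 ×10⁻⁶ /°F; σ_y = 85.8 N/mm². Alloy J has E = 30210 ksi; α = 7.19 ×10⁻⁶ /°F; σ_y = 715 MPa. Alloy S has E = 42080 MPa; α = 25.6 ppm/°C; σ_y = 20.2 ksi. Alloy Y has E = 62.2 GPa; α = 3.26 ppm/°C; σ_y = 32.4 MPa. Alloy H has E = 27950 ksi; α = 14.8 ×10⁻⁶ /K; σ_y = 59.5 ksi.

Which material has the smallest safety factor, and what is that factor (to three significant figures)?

Per material, after unit conversion:
  alloy Z: E = 128.9, α = 16.8, σ_y = 85.80 → σ = 197 MPa, n = 0.435
  alloy J: E = 208.3, α = 12.9, σ_y = 715.0 → σ = 246 MPa, n = 2.91
  alloy S: E = 42.08, α = 25.6, σ_y = 139.3 → σ = 98.2 MPa, n = 1.42
  alloy Y: E = 62.20, α = 3.26, σ_y = 32.40 → σ = 18.5 MPa, n = 1.75
  alloy H: E = 192.7, α = 14.8, σ_y = 410.2 → σ = 260 MPa, n = 1.58
The minimum is alloy Z at n = 0.435.

alloy Z, n = 0.435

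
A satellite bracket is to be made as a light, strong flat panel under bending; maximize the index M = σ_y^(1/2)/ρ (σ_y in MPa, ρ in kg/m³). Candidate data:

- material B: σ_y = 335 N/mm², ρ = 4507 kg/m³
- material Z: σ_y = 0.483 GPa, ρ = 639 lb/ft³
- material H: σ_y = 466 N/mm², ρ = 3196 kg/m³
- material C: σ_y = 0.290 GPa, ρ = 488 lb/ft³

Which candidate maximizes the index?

material H

Convert each candidate to consistent units, then evaluate M:
  material B: σ_y = 335.0 MPa, ρ = 4507 kg/m³
  material Z: σ_y = 483.0 MPa, ρ = 10240 kg/m³
  material H: σ_y = 466.0 MPa, ρ = 3196 kg/m³
  material C: σ_y = 290.0 MPa, ρ = 7817 kg/m³
  material H: M = 6.75×10⁻³
  material B: M = 4.06×10⁻³
  material C: M = 2.18×10⁻³
  material Z: M = 2.15×10⁻³
Highest index: material H.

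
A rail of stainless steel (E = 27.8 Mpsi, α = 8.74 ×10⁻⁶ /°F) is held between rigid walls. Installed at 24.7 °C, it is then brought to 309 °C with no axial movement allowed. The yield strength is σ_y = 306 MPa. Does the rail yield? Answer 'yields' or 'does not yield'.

E = 27.8 Mpsi = 191.7 GPa.
α = 8.74×10⁻⁶/°F × 9/5 = 15.7×10⁻⁶/K.
ΔT = 284.3 K. Constrained thermal stress σ = E·α·ΔT = 191.7×10³ MPa × 15.7×10⁻⁶ × 284.3 = 857 MPa (compressive).
Compare to σ_y = 306 MPa: σ ≥ σ_y, so it yields.

yields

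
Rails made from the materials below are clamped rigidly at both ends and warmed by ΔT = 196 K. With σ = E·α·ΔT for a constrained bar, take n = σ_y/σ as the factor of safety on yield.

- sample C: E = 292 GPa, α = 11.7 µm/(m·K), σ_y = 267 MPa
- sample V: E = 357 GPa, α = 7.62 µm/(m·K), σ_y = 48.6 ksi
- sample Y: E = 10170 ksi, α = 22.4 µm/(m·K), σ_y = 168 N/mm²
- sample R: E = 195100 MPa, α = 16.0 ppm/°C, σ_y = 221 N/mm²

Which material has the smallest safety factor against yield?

sample R

Per material, after unit conversion:
  sample C: E = 292.0, α = 11.7, σ_y = 267.0 → σ = 670 MPa, n = 0.399
  sample V: E = 357.0, α = 7.62, σ_y = 335.1 → σ = 533 MPa, n = 0.628
  sample Y: E = 70.12, α = 22.4, σ_y = 168.0 → σ = 308 MPa, n = 0.546
  sample R: E = 195.1, α = 16.0, σ_y = 221.0 → σ = 612 MPa, n = 0.361
Smallest n: sample R with n = 0.361.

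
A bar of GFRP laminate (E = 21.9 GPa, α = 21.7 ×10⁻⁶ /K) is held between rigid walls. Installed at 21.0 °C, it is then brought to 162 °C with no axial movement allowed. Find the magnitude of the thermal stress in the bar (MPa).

67.0 MPa

ΔT = 141.0 K. Constrained thermal stress σ = E·α·ΔT = 21.90×10³ MPa × 21.7×10⁻⁶ × 141.0 = 67.0 MPa (compressive).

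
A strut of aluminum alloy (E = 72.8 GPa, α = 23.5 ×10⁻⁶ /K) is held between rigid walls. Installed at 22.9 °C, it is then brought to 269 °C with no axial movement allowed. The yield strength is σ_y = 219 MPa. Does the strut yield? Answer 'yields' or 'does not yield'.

yields

ΔT = 246.1 K. Constrained thermal stress σ = E·α·ΔT = 72.80×10³ MPa × 23.5×10⁻⁶ × 246.1 = 421 MPa (compressive).
Compare to σ_y = 219 MPa: σ ≥ σ_y, so it yields.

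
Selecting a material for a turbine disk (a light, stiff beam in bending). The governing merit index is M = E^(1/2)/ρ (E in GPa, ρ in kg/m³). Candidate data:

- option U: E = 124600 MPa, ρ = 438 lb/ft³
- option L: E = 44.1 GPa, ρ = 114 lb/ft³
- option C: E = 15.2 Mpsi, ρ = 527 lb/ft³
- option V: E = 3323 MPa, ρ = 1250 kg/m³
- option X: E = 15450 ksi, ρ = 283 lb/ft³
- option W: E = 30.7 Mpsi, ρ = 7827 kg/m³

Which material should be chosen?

In SI units:
  option U: E = 124.6 GPa, ρ = 7016 kg/m³
  option L: E = 44.10 GPa, ρ = 1826 kg/m³
  option C: E = 104.8 GPa, ρ = 8442 kg/m³
  option V: E = 3.323 GPa, ρ = 1250 kg/m³
  option X: E = 106.5 GPa, ρ = 4533 kg/m³
  option W: E = 211.7 GPa, ρ = 7827 kg/m³
  option L: M = 3.64×10⁻³
  option X: M = 2.28×10⁻³
  option W: M = 1.86×10⁻³
  option U: M = 1.59×10⁻³
  option V: M = 1.46×10⁻³
  option C: M = 1.21×10⁻³
Option L has the largest M.

option L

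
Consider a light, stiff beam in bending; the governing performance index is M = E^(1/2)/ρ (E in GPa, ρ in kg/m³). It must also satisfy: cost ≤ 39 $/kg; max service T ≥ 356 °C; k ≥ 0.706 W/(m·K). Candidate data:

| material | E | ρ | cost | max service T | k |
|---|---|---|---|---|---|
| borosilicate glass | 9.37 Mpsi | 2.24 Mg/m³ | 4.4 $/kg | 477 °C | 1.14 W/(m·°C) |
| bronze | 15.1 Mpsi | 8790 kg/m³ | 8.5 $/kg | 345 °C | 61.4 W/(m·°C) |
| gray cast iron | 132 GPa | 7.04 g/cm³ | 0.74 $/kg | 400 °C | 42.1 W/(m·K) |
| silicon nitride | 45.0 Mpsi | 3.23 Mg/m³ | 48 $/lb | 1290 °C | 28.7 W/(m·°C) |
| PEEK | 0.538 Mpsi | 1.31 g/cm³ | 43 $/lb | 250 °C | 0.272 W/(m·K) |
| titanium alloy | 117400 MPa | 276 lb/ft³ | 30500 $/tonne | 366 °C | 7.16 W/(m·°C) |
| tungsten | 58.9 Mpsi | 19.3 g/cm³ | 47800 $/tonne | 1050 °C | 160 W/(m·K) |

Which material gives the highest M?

borosilicate glass

Screen on constraints: cost ≤ 39 $/kg; max service T ≥ 356 °C; k ≥ 0.706 W/(m·K). Survivors: borosilicate glass, gray cast iron, titanium alloy.
After converting to SI:
  borosilicate glass: E = 64.60 GPa, ρ = 2240 kg/m³
  gray cast iron: E = 132.0 GPa, ρ = 7040 kg/m³
  titanium alloy: E = 117.4 GPa, ρ = 4421 kg/m³
  borosilicate glass: M = 3.59×10⁻³
  titanium alloy: M = 2.45×10⁻³
  gray cast iron: M = 1.63×10⁻³
The maximum is for borosilicate glass.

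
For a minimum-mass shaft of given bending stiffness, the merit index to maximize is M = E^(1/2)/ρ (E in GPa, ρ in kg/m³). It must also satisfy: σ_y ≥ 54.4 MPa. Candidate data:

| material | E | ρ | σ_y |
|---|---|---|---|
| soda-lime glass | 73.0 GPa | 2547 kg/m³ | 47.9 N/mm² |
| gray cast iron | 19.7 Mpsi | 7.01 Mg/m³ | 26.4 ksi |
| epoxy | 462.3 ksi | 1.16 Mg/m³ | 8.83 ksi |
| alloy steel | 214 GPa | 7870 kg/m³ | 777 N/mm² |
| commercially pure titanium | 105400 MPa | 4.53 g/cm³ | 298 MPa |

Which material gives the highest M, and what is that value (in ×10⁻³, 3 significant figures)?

commercially pure titanium, M = 2.27×10⁻³

Screen on constraints: σ_y ≥ 54.4 MPa. Survivors: gray cast iron, epoxy, alloy steel, commercially pure titanium.
In SI units:
  gray cast iron: E = 135.8 GPa, ρ = 7010 kg/m³
  epoxy: E = 3.187 GPa, ρ = 1160 kg/m³
  alloy steel: E = 214.0 GPa, ρ = 7870 kg/m³
  commercially pure titanium: E = 105.4 GPa, ρ = 4530 kg/m³
  commercially pure titanium: M = 2.27×10⁻³
  alloy steel: M = 1.86×10⁻³
  gray cast iron: M = 1.66×10⁻³
  epoxy: M = 1.54×10⁻³
Highest index: commercially pure titanium.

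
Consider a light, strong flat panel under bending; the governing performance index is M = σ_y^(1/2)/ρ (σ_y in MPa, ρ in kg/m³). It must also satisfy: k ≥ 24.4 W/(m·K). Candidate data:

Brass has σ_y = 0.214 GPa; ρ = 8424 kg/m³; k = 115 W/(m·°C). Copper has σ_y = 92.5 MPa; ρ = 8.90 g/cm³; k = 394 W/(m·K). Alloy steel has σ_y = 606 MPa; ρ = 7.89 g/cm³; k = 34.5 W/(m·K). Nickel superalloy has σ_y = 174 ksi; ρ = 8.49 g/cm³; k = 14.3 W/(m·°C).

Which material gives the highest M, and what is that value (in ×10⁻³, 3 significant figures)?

alloy steel, M = 3.12×10⁻³

Screen on constraints: k ≥ 24.4 W/(m·K). Survivors: brass, copper, alloy steel.
Putting every candidate on a common basis:
  brass: σ_y = 214.0 MPa, ρ = 8424 kg/m³
  copper: σ_y = 92.50 MPa, ρ = 8900 kg/m³
  alloy steel: σ_y = 606.0 MPa, ρ = 7890 kg/m³
  alloy steel: M = 3.12×10⁻³
  brass: M = 1.74×10⁻³
  copper: M = 1.08×10⁻³
Highest index: alloy steel.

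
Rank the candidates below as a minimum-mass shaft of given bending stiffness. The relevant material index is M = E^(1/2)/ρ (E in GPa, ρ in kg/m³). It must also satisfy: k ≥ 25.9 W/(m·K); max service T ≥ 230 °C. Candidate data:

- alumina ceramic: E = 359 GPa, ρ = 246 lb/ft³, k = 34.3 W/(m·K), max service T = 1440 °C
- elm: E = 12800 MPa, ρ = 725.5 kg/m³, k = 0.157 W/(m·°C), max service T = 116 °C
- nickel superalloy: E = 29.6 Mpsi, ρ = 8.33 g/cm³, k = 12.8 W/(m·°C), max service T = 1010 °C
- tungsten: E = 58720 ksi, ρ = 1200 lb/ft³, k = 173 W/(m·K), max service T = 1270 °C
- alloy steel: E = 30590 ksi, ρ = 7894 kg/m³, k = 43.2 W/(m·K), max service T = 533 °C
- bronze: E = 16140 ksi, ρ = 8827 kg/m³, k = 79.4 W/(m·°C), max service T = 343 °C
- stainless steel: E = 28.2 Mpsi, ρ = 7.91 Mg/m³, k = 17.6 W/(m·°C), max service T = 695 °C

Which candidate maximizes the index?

Screen on constraints: k ≥ 25.9 W/(m·K); max service T ≥ 230 °C. Survivors: alumina ceramic, tungsten, alloy steel, bronze.
In SI units:
  alumina ceramic: E = 359.0 GPa, ρ = 3941 kg/m³
  tungsten: E = 404.9 GPa, ρ = 19220 kg/m³
  alloy steel: E = 210.9 GPa, ρ = 7894 kg/m³
  bronze: E = 111.3 GPa, ρ = 8827 kg/m³
  alumina ceramic: M = 4.81×10⁻³
  alloy steel: M = 1.84×10⁻³
  bronze: M = 1.20×10⁻³
  tungsten: M = 1.05×10⁻³
Highest index: alumina ceramic.

alumina ceramic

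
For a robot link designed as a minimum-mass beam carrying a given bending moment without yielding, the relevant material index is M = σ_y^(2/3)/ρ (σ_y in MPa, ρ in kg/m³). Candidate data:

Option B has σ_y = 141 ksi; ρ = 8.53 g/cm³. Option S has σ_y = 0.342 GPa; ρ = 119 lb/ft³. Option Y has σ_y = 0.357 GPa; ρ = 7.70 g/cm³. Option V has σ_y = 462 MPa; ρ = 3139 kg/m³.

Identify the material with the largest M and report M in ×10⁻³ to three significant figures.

option S, M = 25.7×10⁻³

Convert each candidate to consistent units, then evaluate M:
  option B: σ_y = 972.2 MPa, ρ = 8530 kg/m³
  option S: σ_y = 342.0 MPa, ρ = 1906 kg/m³
  option Y: σ_y = 357.0 MPa, ρ = 7700 kg/m³
  option V: σ_y = 462.0 MPa, ρ = 3139 kg/m³
  option S: M = 25.7×10⁻³
  option V: M = 19.0×10⁻³
  option B: M = 11.5×10⁻³
  option Y: M = 6.54×10⁻³
The maximum is for option S.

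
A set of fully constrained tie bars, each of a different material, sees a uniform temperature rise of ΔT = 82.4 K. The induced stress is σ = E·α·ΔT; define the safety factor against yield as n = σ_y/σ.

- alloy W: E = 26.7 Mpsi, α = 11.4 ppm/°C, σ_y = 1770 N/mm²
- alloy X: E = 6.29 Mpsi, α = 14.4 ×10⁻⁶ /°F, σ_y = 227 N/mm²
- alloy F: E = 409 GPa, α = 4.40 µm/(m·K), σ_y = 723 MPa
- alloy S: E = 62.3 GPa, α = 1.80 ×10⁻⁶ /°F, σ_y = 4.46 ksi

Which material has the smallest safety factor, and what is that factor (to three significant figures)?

alloy S, n = 1.85

With everything in SI (GPa, ×10⁻⁶/K, MPa):
  alloy W: E = 184.1, α = 11.4, σ_y = 1770 → σ = 173 MPa, n = 10.2
  alloy X: E = 43.37, α = 25.9, σ_y = 227.0 → σ = 92.6 MPa, n = 2.45
  alloy F: E = 409.0, α = 4.40, σ_y = 723.0 → σ = 148 MPa, n = 4.88
  alloy S: E = 62.30, α = 3.24, σ_y = 30.75 → σ = 16.6 MPa, n = 1.85
Alloy S has the lowest safety factor, n = 1.85.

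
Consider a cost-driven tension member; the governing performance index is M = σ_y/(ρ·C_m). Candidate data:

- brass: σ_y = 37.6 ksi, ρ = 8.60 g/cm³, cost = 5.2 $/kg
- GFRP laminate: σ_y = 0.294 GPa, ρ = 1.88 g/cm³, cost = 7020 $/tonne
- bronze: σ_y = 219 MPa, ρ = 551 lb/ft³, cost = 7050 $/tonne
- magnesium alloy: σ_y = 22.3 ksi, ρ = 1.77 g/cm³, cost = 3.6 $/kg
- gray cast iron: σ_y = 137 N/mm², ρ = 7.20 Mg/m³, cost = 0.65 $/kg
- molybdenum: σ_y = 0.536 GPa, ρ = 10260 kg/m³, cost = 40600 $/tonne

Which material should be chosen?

gray cast iron

Putting every candidate on a common basis:
  brass: σ_y = 259.2 MPa, ρ = 8600 kg/m³, cost = 5.200 $/kg
  GFRP laminate: σ_y = 294.0 MPa, ρ = 1880 kg/m³, cost = 7.020 $/kg
  bronze: σ_y = 219.0 MPa, ρ = 8826 kg/m³, cost = 7.050 $/kg
  magnesium alloy: σ_y = 153.8 MPa, ρ = 1770 kg/m³, cost = 3.600 $/kg
  gray cast iron: σ_y = 137.0 MPa, ρ = 7200 kg/m³, cost = 0.6500 $/kg
  molybdenum: σ_y = 536.0 MPa, ρ = 10260 kg/m³, cost = 40.60 $/kg
  gray cast iron: M = 29.3 kN·m per $
  magnesium alloy: M = 24.1 kN·m per $
  GFRP laminate: M = 22.3 kN·m per $
  brass: M = 5.80 kN·m per $
  bronze: M = 3.52 kN·m per $
  molybdenum: M = 1.29 kN·m per $
Gray cast iron ranks first.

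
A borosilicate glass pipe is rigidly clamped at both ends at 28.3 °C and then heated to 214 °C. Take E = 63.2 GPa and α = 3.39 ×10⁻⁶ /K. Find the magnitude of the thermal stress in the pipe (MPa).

39.8 MPa

ΔT = 185.7 K. Constrained thermal stress σ = E·α·ΔT = 63.20×10³ MPa × 3.39×10⁻⁶ × 185.7 = 39.8 MPa (compressive).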